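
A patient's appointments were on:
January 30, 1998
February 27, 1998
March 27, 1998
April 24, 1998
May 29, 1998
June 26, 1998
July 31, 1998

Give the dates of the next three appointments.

All Fridays; the gaps (28, 28, 28, 35, 28, 35) vary with month length.
This is the last Friday of each month.
Last Friday of August 1998: August 28, 1998.
September 1998 ends with Friday September 25, 1998.
Last Friday of October 1998: October 30, 1998.

August 28, 1998; September 25, 1998; October 30, 1998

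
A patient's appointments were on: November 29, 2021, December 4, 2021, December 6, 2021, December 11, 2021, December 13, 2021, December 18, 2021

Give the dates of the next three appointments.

Gaps: 5, 2, 5, 2, 5 days — not constant, but cyclic with period 2.
The events fall on every Monday and Saturday.
Next Monday: December 20, 2021.
The following Saturday is December 25, 2021.
The following Monday is December 27, 2021.

December 20, 2021; December 25, 2021; December 27, 2021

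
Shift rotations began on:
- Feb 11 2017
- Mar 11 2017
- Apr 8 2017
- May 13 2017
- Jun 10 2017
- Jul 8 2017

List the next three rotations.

Aug 12 2017, Sep 9 2017, Oct 14 2017

Gaps: 28, 28, 35, 28, 28 days — a mix of 28 and 35. Every date is a Saturday.
Each is the 2nd Saturday of its month.
August 2017 — 2nd Saturday is Aug 12 2017.
2nd Saturday of September 2017: Sep 9 2017.
2nd Saturday of October 2017: Oct 14 2017.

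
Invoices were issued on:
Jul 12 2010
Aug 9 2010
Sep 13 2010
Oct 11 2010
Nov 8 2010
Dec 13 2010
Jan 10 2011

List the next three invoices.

All dates are Mondays, 28, 35, 28, 28, 35, 28 days apart.
Specifically, the 2nd Monday of each month.
2nd Monday of February 2011: Feb 14 2011.
2nd Monday of March 2011: Mar 14 2011.
April 2011 — 2nd Monday is Apr 11 2011.

Feb 14 2011, Mar 14 2011, Apr 11 2011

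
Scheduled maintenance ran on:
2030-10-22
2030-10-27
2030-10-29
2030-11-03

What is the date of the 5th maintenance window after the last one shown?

The gap pattern 5, 2, 5 repeats every 2 events.
These are the Tuesdays and Sundays of each week.
The following Tuesday is 2030-11-05.
The following Sunday is 2030-11-10.
Next Tuesday: 2030-11-12.
The following Sunday is 2030-11-17.
Next Tuesday: 2030-11-19.

2030-11-19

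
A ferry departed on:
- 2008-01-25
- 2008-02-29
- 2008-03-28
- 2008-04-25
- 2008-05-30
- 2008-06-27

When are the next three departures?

2008-07-25, 2008-08-29, 2008-09-26

These are Fridays with 35, 28, 28, 35, 28-day gaps.
Each is the final Friday of its month — 2008-02-29 is past the 28th, so '4th Friday' doesn't fit.
July 2008 ends with Friday 2008-07-25.
August 2008 ends with Friday 2008-08-29.
Last Friday of September 2008: 2008-09-26.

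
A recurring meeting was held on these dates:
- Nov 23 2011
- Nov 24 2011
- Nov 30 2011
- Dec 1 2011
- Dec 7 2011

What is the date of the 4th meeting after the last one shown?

Dec 21 2011

Gaps: 1, 6, 1, 6 days — not constant, but cyclic with period 2.
The events fall on every Wednesday and Thursday.
Next Thursday: Dec 8 2011.
The following Wednesday is Dec 14 2011.
The following Thursday is Dec 15 2011.
The following Wednesday is Dec 21 2011.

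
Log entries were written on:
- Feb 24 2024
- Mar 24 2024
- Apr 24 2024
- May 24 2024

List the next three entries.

Jun 24 2024, Jul 24 2024, Aug 24 2024

Each date is the 24th; the gaps (29, 31, 30) track the month lengths.
The rule is the 24th of each month.
June 2024: Jun 24 2024.
July 2024: Jul 24 2024.
August 2024: Aug 24 2024.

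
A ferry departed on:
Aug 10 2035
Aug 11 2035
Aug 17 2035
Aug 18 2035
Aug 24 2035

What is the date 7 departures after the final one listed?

Sep 15 2035

Gaps: 1, 6, 1, 6 days — not constant, but cyclic with period 2.
The events fall on every Friday and Saturday.
Next Saturday: Aug 25 2035.
Next Friday: Aug 31 2035.
Next Saturday: Sep 1 2035.
Next Friday: Sep 7 2035.
The following Saturday is Sep 8 2035.
The following Friday is Sep 14 2035.
Next Saturday: Sep 15 2035.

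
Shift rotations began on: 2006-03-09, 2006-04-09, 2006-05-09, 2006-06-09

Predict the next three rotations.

2006-07-09, 2006-08-09, 2006-09-09

Each date is the 9th; the gaps (31, 30, 31) track the month lengths.
The rule is the 9th of each month.
July 2006: 2006-07-09.
August 2006: 2006-08-09.
September 2006: 2006-09-09.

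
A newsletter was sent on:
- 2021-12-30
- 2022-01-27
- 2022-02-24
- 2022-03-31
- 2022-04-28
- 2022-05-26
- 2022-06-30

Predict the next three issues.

2022-07-28, 2022-08-25, 2022-09-29

All Thursdays; the gaps (28, 28, 35, 28, 28, 35) vary with month length.
This is the last Thursday of each month.
Last Thursday of July 2022: 2022-07-28.
August 2022 ends with Thursday 2022-08-25.
Last Thursday of September 2022: 2022-09-29.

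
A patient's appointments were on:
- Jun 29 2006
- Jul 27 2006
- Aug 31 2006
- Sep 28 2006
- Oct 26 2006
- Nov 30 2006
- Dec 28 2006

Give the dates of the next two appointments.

Jan 25 2007, Feb 22 2007

All Thursdays; the gaps (28, 35, 28, 28, 35, 28) vary with month length.
This is the last Thursday of each month.
January 2007 ends with Thursday Jan 25 2007.
February 2007 ends with Thursday Feb 22 2007.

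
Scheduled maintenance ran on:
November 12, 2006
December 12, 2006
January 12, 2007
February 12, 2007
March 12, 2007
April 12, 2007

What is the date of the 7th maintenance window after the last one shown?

November 12, 2007

Gaps: 30, 31, 31, 28, 31 days — not constant. Every event is on the 12th of the month.
Pattern: the 12th of each month.
May 2007: May 12, 2007.
June 2007: June 12, 2007.
July 2007: July 12, 2007.
August 2007: August 12, 2007.
Next: September 2007 → September 12, 2007.
October 2007: October 12, 2007.
Next: November 2007 → November 12, 2007.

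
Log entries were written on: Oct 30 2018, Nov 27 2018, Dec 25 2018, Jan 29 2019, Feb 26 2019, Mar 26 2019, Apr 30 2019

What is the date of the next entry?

All Tuesdays; the gaps (28, 28, 35, 28, 28, 35) vary with month length.
This is the last Tuesday of each month.
Last Tuesday of May 2019: May 28 2019.

May 28 2019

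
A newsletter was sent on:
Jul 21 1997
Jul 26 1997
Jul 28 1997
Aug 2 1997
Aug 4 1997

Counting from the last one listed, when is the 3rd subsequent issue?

Aug 16 1997

The gap pattern 5, 2, 5, 2 repeats every 2 events.
These are the Mondays and Saturdays of each week.
The following Saturday is Aug 9 1997.
Next Monday: Aug 11 1997.
Next Saturday: Aug 16 1997.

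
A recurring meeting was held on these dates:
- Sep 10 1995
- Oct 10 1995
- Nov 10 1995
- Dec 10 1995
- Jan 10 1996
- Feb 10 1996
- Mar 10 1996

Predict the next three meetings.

Apr 10 1996, May 10 1996, Jun 10 1996

Each date is the 10th; the gaps (30, 31, 30, 31, 31, 29) track the month lengths.
The rule is the 10th of each month.
Next: April 1996 → Apr 10 1996.
Next: May 1996 → May 10 1996.
Next: June 1996 → Jun 10 1996.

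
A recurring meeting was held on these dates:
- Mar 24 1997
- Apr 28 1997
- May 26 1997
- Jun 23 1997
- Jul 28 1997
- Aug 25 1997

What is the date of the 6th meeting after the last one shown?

Gaps: 35, 28, 28, 35, 28 days — a mix of 28 and 35. Every date is a Monday.
Each is the 4th Monday of its month.
September 1997 — 4th Monday is Sep 22 1997.
October 1997 — 4th Monday is Oct 27 1997.
November 1997 — 4th Monday is Nov 24 1997.
4th Monday of December 1997: Dec 22 1997.
January 1998 — 4th Monday is Jan 26 1998.
February 1998 — 4th Monday is Feb 23 1998.

Feb 23 1998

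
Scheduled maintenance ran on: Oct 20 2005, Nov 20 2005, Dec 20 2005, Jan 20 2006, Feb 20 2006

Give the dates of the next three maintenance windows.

Each date is the 20th; the gaps (31, 30, 31, 31) track the month lengths.
The rule is the 20th of each month.
March 2006: Mar 20 2006.
April 2006: Apr 20 2006.
Next: May 2006 → May 20 2006.

Mar 20 2006, Apr 20 2006, May 20 2006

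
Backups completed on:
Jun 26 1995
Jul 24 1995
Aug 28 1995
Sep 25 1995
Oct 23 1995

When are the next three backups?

All dates are Mondays, 28, 35, 28, 28 days apart.
Specifically, the 4th Monday of each month.
November 1995 — 4th Monday is Nov 27 1995.
December 1995 — 4th Monday is Dec 25 1995.
January 1996 — 4th Monday is Jan 22 1996.

Nov 27 1995, Dec 25 1995, Jan 22 1996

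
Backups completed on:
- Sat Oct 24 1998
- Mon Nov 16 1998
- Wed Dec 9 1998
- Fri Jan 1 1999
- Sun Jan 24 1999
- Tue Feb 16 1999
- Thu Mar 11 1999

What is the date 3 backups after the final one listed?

Wed May 19 1999

Every event comes 23 days after the last (23, 23, 23, 23, 23, 23).
Thu Mar 11 1999 + 23 days = Sat Apr 3 1999.
Sat Apr 3 1999 + 23 days = Mon Apr 26 1999.
Mon Apr 26 1999 + 23 days = Wed May 19 1999.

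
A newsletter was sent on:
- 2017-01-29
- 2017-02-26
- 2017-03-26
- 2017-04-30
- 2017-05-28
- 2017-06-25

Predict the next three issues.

2017-07-30, 2017-08-27, 2017-09-24

These are Sundays with 28, 28, 35, 28, 28-day gaps.
Each is the final Sunday of its month — 2017-01-29 is past the 28th, so '4th Sunday' doesn't fit.
July 2017 ends with Sunday 2017-07-30.
August 2017 ends with Sunday 2017-08-27.
Last Sunday of September 2017: 2017-09-24.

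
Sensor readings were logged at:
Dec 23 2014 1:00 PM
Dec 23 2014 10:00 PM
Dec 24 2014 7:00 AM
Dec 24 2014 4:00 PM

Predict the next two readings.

Spacing: 9, 9, 9 h — constant 9 h.
Dec 24 2014 4:00 PM + 9 h = Dec 25 2014 1:00 AM.
Dec 25 2014 1:00 AM + 9 h = Dec 25 2014 10:00 AM.

Dec 25 2014 1:00 AM, Dec 25 2014 10:00 AM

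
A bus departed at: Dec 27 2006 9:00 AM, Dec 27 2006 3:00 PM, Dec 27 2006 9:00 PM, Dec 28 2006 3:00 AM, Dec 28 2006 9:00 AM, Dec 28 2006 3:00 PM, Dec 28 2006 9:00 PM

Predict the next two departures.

Dec 29 2006 3:00 AM, Dec 29 2006 9:00 AM

Gaps: 6, 6, 6, 6, 6, 6 hours — each event is 6 hours after the previous one.
Dec 28 2006 9:00 PM + 6 h = Dec 29 2006 3:00 AM.
Dec 29 2006 3:00 AM + 6 h = Dec 29 2006 9:00 AM.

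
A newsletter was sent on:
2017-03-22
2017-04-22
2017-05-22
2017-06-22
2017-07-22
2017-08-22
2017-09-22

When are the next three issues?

2017-10-22, 2017-11-22, 2017-12-22

The day-of-month is always 22 (31, 30, 31, 30, 31, 31 days between events).
So this recurs on the 22nd of each month.
October 2017: 2017-10-22.
November 2017: 2017-11-22.
Next: December 2017 → 2017-12-22.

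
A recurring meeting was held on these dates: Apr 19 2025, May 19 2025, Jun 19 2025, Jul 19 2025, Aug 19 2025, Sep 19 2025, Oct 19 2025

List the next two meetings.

Nov 19 2025, Dec 19 2025

Each date is the 19th; the gaps (30, 31, 30, 31, 31, 30) track the month lengths.
The rule is the 19th of each month.
November 2025: Nov 19 2025.
Next: December 2025 → Dec 19 2025.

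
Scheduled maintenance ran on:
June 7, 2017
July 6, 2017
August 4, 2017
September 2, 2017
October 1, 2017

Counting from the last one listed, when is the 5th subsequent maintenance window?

Gaps between consecutive events: 29, 29, 29, 29 days — a constant 29-day interval.
October 1, 2017 + 29 days = October 30, 2017.
October 30, 2017 + 29 days = November 28, 2017.
November 28, 2017 + 29 days = December 27, 2017.
December 27, 2017 + 29 days = January 25, 2018.
January 25, 2018 + 29 days = February 23, 2018.

February 23, 2018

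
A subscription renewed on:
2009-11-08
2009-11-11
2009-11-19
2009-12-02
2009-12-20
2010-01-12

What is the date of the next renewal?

Gaps: 3, 8, 13, 18, 23 days — each gap is 5 larger than the previous one.
Next gap: 28 days. 2010-01-12 + 28 days = 2010-02-09.

2010-02-09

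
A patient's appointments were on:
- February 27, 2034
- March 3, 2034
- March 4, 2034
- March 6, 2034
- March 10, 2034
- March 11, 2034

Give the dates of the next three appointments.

Gaps: 4, 1, 2, 4, 1 days — not constant, but cyclic with period 3.
The events fall on every Monday, Friday and Saturday.
The following Monday is March 13, 2034.
Next Friday: March 17, 2034.
Next Saturday: March 18, 2034.

March 13, 2034; March 17, 2034; March 18, 2034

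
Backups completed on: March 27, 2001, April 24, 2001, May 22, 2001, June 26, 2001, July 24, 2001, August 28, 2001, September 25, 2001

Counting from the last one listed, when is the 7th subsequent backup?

Gaps: 28, 28, 35, 28, 35, 28 days — a mix of 28 and 35. Every date is a Tuesday.
Each is the 4th Tuesday of its month.
October 2001 — 4th Tuesday is October 23, 2001.
4th Tuesday of November 2001: November 27, 2001.
December 2001 — 4th Tuesday is December 25, 2001.
January 2002 — 4th Tuesday is January 22, 2002.
February 2002 — 4th Tuesday is February 26, 2002.
4th Tuesday of March 2002: March 26, 2002.
4th Tuesday of April 2002: April 23, 2002.

April 23, 2002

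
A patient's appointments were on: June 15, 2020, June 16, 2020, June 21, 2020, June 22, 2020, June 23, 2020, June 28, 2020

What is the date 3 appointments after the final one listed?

July 5, 2020

The gap pattern 1, 5, 1, 1, 5 repeats every 3 events.
These are the Mondays, Tuesdays and Sundays of each week.
The following Monday is June 29, 2020.
Next Tuesday: June 30, 2020.
The following Sunday is July 5, 2020.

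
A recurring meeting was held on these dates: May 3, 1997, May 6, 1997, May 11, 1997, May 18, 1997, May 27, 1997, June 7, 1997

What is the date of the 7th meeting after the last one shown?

Intervals are 3, 5, 7, 9, 11 days — an arithmetic progression with common difference 2.
Next gap: 13 days. June 7, 1997 + 13 days = June 20, 1997.
Next gap: 15 days. June 20, 1997 + 15 days = July 5, 1997.
Next gap: 17 days. July 5, 1997 + 17 days = July 22, 1997.
Next gap: 19 days. July 22, 1997 + 19 days = August 10, 1997.
Next gap: 21 days. August 10, 1997 + 21 days = August 31, 1997.
Next gap: 23 days. August 31, 1997 + 23 days = September 23, 1997.
Next gap: 25 days. September 23, 1997 + 25 days = October 18, 1997.

October 18, 1997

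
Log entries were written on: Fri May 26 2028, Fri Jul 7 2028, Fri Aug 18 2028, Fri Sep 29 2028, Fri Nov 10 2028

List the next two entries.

Every event comes 42 days after the last (42, 42, 42, 42).
Fri Nov 10 2028 + 42 days = Fri Dec 22 2028.
Fri Dec 22 2028 + 42 days = Fri Feb 2 2029.

Fri Dec 22 2028, Fri Feb 2 2029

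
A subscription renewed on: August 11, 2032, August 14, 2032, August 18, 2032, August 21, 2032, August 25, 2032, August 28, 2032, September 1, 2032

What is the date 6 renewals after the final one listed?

The gap pattern 3, 4, 3, 4, 3, 4 repeats every 2 events.
These are the Wednesdays and Saturdays of each week.
The following Saturday is September 4, 2032.
Next Wednesday: September 8, 2032.
Next Saturday: September 11, 2032.
The following Wednesday is September 15, 2032.
The following Saturday is September 18, 2032.
Next Wednesday: September 22, 2032.

September 22, 2032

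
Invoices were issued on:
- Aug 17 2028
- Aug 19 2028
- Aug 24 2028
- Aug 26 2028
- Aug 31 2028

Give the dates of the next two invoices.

Gaps: 2, 5, 2, 5 days — not constant, but cyclic with period 2.
The events fall on every Thursday and Saturday.
Next Saturday: Sep 2 2028.
Next Thursday: Sep 7 2028.

Sep 2 2028, Sep 7 2028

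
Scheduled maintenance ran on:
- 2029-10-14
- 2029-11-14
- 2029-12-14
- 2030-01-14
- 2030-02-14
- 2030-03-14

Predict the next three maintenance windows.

Each date is the 14th; the gaps (31, 30, 31, 31, 28) track the month lengths.
The rule is the 14th of each month.
April 2030: 2030-04-14.
Next: May 2030 → 2030-05-14.
Next: June 2030 → 2030-06-14.

2030-04-14, 2030-05-14, 2030-06-14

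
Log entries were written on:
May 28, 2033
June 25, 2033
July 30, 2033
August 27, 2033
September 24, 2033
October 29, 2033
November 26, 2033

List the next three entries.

December 31, 2033; January 28, 2034; February 25, 2034

These are Saturdays with 28, 35, 28, 28, 35, 28-day gaps.
Each is the final Saturday of its month — July 30, 2033 is past the 28th, so '4th Saturday' doesn't fit.
Last Saturday of December 2033: December 31, 2033.
January 2034 ends with Saturday January 28, 2034.
Last Saturday of February 2034: February 25, 2034.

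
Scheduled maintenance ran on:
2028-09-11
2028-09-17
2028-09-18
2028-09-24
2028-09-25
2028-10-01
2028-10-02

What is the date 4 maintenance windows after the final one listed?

Gaps: 6, 1, 6, 1, 6, 1 days — not constant, but cyclic with period 2.
The events fall on every Monday and Sunday.
Next Sunday: 2028-10-08.
Next Monday: 2028-10-09.
The following Sunday is 2028-10-15.
The following Monday is 2028-10-16.

2028-10-16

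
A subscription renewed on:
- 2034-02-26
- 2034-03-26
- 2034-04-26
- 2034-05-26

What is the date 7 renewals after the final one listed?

Gaps: 28, 31, 30 days — not constant. Every event is on the 26th of the month.
Pattern: the 26th of each month.
June 2034: 2034-06-26.
July 2034: 2034-07-26.
Next: August 2034 → 2034-08-26.
September 2034: 2034-09-26.
Next: October 2034 → 2034-10-26.
Next: November 2034 → 2034-11-26.
December 2034: 2034-12-26.

2034-12-26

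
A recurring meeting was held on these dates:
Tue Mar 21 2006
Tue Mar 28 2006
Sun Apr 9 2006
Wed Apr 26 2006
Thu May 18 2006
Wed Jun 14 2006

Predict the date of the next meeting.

Sun Jul 16 2006

Intervals are 7, 12, 17, 22, 27 days — an arithmetic progression with common difference 5.
Next gap: 32 days. Wed Jun 14 2006 + 32 days = Sun Jul 16 2006.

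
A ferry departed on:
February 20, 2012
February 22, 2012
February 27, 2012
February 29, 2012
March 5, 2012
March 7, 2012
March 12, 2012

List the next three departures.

Every event lands on a Monday or Wednesday (gaps cycle 2, 5, 2, 5, 2, 5).
So the schedule is: every Monday and Wednesday.
Next Wednesday: March 14, 2012.
Next Monday: March 19, 2012.
The following Wednesday is March 21, 2012.

March 14, 2012; March 19, 2012; March 21, 2012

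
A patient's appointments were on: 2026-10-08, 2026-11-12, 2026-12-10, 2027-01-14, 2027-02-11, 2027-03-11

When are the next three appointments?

2027-04-08, 2027-05-13, 2027-06-10

These are Thursdays at 28- or 35-day spacing (35, 28, 35, 28, 28).
The pattern: 2nd Thursday of the month.
April 2027 — 2nd Thursday is 2027-04-08.
May 2027 — 2nd Thursday is 2027-05-13.
June 2027 — 2nd Thursday is 2027-06-10.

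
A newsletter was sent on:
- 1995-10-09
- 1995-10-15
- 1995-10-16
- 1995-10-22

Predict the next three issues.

1995-10-23, 1995-10-29, 1995-10-30

Every event lands on a Monday or Sunday (gaps cycle 6, 1, 6).
So the schedule is: every Monday and Sunday.
The following Monday is 1995-10-23.
The following Sunday is 1995-10-29.
Next Monday: 1995-10-30.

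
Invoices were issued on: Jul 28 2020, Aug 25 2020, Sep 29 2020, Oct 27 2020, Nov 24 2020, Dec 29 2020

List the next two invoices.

Jan 26 2021, Feb 23 2021

These are Tuesdays with 28, 35, 28, 28, 35-day gaps.
Each is the final Tuesday of its month — Sep 29 2020 is past the 28th, so '4th Tuesday' doesn't fit.
January 2021 ends with Tuesday Jan 26 2021.
Last Tuesday of February 2021: Feb 23 2021.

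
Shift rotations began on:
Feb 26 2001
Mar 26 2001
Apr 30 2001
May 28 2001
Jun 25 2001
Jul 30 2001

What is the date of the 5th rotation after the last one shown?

Every date is a Monday; gaps 28, 35, 28, 28, 35 days.
Each is the last Monday of its month (at least one falls on the 29th or later, ruling out '4th Monday').
Last Monday of August 2001: Aug 27 2001.
Last Monday of September 2001: Sep 24 2001.
Last Monday of October 2001: Oct 29 2001.
Last Monday of November 2001: Nov 26 2001.
December 2001 ends with Monday Dec 31 2001.

Dec 31 2001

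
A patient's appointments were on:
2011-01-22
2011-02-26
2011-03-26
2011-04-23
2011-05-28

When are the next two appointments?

2011-06-25, 2011-07-23

All dates are Saturdays, 35, 28, 28, 35 days apart.
Specifically, the 4th Saturday of each month.
June 2011 — 4th Saturday is 2011-06-25.
July 2011 — 4th Saturday is 2011-07-23.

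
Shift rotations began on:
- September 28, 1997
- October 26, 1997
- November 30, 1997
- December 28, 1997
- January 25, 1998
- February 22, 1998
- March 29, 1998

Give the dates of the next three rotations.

Every date is a Sunday; gaps 28, 35, 28, 28, 28, 35 days.
Each is the last Sunday of its month (at least one falls on the 29th or later, ruling out '4th Sunday').
April 1998 ends with Sunday April 26, 1998.
May 1998 ends with Sunday May 31, 1998.
June 1998 ends with Sunday June 28, 1998.

April 26, 1998; May 31, 1998; June 28, 1998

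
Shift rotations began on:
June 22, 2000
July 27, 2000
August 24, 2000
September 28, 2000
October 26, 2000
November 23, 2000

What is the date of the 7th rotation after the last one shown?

June 28, 2001

Gaps: 35, 28, 35, 28, 28 days — a mix of 28 and 35. Every date is a Thursday.
Each is the 4th Thursday of its month.
4th Thursday of December 2000: December 28, 2000.
4th Thursday of January 2001: January 25, 2001.
4th Thursday of February 2001: February 22, 2001.
4th Thursday of March 2001: March 22, 2001.
4th Thursday of April 2001: April 26, 2001.
May 2001 — 4th Thursday is May 24, 2001.
June 2001 — 4th Thursday is June 28, 2001.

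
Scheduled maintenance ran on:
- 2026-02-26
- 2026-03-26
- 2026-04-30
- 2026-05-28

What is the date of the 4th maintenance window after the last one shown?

All Thursdays; the gaps (28, 35, 28) vary with month length.
This is the last Thursday of each month.
June 2026 ends with Thursday 2026-06-25.
Last Thursday of July 2026: 2026-07-30.
August 2026 ends with Thursday 2026-08-27.
Last Thursday of September 2026: 2026-09-24.

2026-09-24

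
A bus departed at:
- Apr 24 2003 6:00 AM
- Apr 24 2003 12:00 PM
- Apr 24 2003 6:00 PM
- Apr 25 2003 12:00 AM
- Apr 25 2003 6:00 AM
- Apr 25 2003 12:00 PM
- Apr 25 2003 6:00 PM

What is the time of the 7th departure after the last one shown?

Apr 27 2003 12:00 PM

Gaps: 6, 6, 6, 6, 6, 6 hours — each event is 6 hours after the previous one.
Apr 25 2003 6:00 PM + 6 h = Apr 26 2003 12:00 AM.
Apr 26 2003 12:00 AM + 6 h = Apr 26 2003 6:00 AM.
Apr 26 2003 6:00 AM + 6 h = Apr 26 2003 12:00 PM.
Apr 26 2003 12:00 PM + 6 h = Apr 26 2003 6:00 PM.
Apr 26 2003 6:00 PM + 6 h = Apr 27 2003 12:00 AM.
Apr 27 2003 12:00 AM + 6 h = Apr 27 2003 6:00 AM.
Apr 27 2003 6:00 AM + 6 h = Apr 27 2003 12:00 PM.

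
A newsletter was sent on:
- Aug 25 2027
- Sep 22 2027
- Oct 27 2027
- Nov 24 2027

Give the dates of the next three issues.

These are Wednesdays at 28- or 35-day spacing (28, 35, 28).
The pattern: 4th Wednesday of the month.
December 2027 — 4th Wednesday is Dec 22 2027.
4th Wednesday of January 2028: Jan 26 2028.
4th Wednesday of February 2028: Feb 23 2028.

Dec 22 2027, Jan 26 2028, Feb 23 2028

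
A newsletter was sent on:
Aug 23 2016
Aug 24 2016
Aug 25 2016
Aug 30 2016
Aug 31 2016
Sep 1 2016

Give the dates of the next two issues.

Every event lands on a Tuesday or Wednesday or Thursday (gaps cycle 1, 1, 5, 1, 1).
So the schedule is: every Tuesday, Wednesday and Thursday.
Next Tuesday: Sep 6 2016.
Next Wednesday: Sep 7 2016.

Sep 6 2016, Sep 7 2016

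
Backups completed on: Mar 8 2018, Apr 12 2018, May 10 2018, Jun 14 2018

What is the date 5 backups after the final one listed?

Nov 8 2018

These are Thursdays at 28- or 35-day spacing (35, 28, 35).
The pattern: 2nd Thursday of the month.
2nd Thursday of July 2018: Jul 12 2018.
2nd Thursday of August 2018: Aug 9 2018.
September 2018 — 2nd Thursday is Sep 13 2018.
October 2018 — 2nd Thursday is Oct 11 2018.
November 2018 — 2nd Thursday is Nov 8 2018.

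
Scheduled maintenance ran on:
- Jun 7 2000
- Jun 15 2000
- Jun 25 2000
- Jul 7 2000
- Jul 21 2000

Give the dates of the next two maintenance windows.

Intervals are 8, 10, 12, 14 days — an arithmetic progression with common difference 2.
Next gap: 16 days. Jul 21 2000 + 16 days = Aug 6 2000.
Next gap: 18 days. Aug 6 2000 + 18 days = Aug 24 2000.

Aug 6 2000, Aug 24 2000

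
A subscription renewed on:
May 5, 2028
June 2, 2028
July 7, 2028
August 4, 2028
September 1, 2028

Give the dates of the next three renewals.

All dates are Fridays, 28, 35, 28, 28 days apart.
Specifically, the 1st Friday of each month.
1st Friday of October 2028: October 6, 2028.
1st Friday of November 2028: November 3, 2028.
December 2028 — 1st Friday is December 1, 2028.

October 6, 2028; November 3, 2028; December 1, 2028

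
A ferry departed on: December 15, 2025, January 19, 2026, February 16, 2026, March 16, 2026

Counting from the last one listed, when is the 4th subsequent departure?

All dates are Mondays, 35, 28, 28 days apart.
Specifically, the 3rd Monday of each month.
April 2026 — 3rd Monday is April 20, 2026.
May 2026 — 3rd Monday is May 18, 2026.
June 2026 — 3rd Monday is June 15, 2026.
3rd Monday of July 2026: July 20, 2026.

July 20, 2026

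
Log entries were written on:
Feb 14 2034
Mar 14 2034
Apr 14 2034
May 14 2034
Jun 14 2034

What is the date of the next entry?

Each date is the 14th; the gaps (28, 31, 30, 31) track the month lengths.
The rule is the 14th of each month.
July 2034: Jul 14 2034.

Jul 14 2034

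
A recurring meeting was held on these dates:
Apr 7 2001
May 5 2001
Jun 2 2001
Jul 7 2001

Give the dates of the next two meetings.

All dates are Saturdays, 28, 28, 35 days apart.
Specifically, the 1st Saturday of each month.
August 2001 — 1st Saturday is Aug 4 2001.
1st Saturday of September 2001: Sep 1 2001.

Aug 4 2001, Sep 1 2001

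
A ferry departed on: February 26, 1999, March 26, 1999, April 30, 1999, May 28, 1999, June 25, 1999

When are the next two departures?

These are Fridays with 28, 35, 28, 28-day gaps.
Each is the final Friday of its month — April 30, 1999 is past the 28th, so '4th Friday' doesn't fit.
Last Friday of July 1999: July 30, 1999.
Last Friday of August 1999: August 27, 1999.

July 30, 1999; August 27, 1999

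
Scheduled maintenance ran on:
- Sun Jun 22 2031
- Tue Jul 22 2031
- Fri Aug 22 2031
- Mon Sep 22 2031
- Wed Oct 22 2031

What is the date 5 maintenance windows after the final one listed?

Mon Mar 22 2032

Gaps: 30, 31, 31, 30 days — not constant. Every event is on the 22nd of the month.
Pattern: the 22nd of each month.
November 2031: Sat Nov 22 2031.
Next: December 2031 → Mon Dec 22 2031.
January 2032: Thu Jan 22 2032.
February 2032: Sun Feb 22 2032.
March 2032: Mon Mar 22 2032.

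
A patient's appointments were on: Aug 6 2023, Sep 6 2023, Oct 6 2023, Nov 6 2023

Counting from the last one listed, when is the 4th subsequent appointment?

Mar 6 2024

Each date is the 6th; the gaps (31, 30, 31) track the month lengths.
The rule is the 6th of each month.
December 2023: Dec 6 2023.
January 2024: Jan 6 2024.
February 2024: Feb 6 2024.
Next: March 2024 → Mar 6 2024.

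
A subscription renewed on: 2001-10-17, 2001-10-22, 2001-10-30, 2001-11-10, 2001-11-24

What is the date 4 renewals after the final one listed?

2002-02-18

Intervals are 5, 8, 11, 14 days — an arithmetic progression with common difference 3.
Next gap: 17 days. 2001-11-24 + 17 days = 2001-12-11.
Next gap: 20 days. 2001-12-11 + 20 days = 2001-12-31.
Next gap: 23 days. 2001-12-31 + 23 days = 2002-01-23.
Next gap: 26 days. 2002-01-23 + 26 days = 2002-02-18.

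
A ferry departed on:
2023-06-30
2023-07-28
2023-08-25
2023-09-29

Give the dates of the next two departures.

2023-10-27, 2023-11-24

All Fridays; the gaps (28, 28, 35) vary with month length.
This is the last Friday of each month.
Last Friday of October 2023: 2023-10-27.
Last Friday of November 2023: 2023-11-24.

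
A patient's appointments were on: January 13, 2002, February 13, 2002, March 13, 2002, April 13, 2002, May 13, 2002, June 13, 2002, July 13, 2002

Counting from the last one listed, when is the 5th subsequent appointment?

The day-of-month is always 13 (31, 28, 31, 30, 31, 30 days between events).
So this recurs on the 13th of each month.
August 2002: August 13, 2002.
Next: September 2002 → September 13, 2002.
Next: October 2002 → October 13, 2002.
Next: November 2002 → November 13, 2002.
Next: December 2002 → December 13, 2002.

December 13, 2002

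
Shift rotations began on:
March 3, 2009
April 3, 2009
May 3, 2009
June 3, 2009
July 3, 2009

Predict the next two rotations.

August 3, 2009; September 3, 2009

Gaps: 31, 30, 31, 30 days — not constant. Every event is on the 3rd of the month.
Pattern: the 3rd of each month.
Next: August 2009 → August 3, 2009.
September 2009: September 3, 2009.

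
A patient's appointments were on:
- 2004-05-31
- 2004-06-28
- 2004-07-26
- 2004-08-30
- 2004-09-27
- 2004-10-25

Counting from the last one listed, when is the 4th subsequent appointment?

Every date is a Monday; gaps 28, 28, 35, 28, 28 days.
Each is the last Monday of its month (at least one falls on the 29th or later, ruling out '4th Monday').
November 2004 ends with Monday 2004-11-29.
Last Monday of December 2004: 2004-12-27.
Last Monday of January 2005: 2005-01-31.
Last Monday of February 2005: 2005-02-28.

2005-02-28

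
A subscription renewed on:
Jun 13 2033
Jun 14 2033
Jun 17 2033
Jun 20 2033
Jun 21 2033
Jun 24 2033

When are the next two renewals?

Gaps: 1, 3, 3, 1, 3 days — not constant, but cyclic with period 3.
The events fall on every Monday, Tuesday and Friday.
The following Monday is Jun 27 2033.
Next Tuesday: Jun 28 2033.

Jun 27 2033, Jun 28 2033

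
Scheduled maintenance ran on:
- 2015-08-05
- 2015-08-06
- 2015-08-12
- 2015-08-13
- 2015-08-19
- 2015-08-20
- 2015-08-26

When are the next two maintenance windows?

2015-08-27, 2015-09-02

Every event lands on a Wednesday or Thursday (gaps cycle 1, 6, 1, 6, 1, 6).
So the schedule is: every Wednesday and Thursday.
The following Thursday is 2015-08-27.
Next Wednesday: 2015-09-02.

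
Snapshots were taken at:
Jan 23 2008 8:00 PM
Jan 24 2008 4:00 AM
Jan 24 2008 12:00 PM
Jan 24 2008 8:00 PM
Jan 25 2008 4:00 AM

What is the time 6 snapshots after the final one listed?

Jan 27 2008 4:00 AM

Gaps: 8, 8, 8, 8 hours — each event is 8 hours after the previous one.
Jan 25 2008 4:00 AM + 8 h = Jan 25 2008 12:00 PM.
Jan 25 2008 12:00 PM + 8 h = Jan 25 2008 8:00 PM.
Jan 25 2008 8:00 PM + 8 h = Jan 26 2008 4:00 AM.
Jan 26 2008 4:00 AM + 8 h = Jan 26 2008 12:00 PM.
Jan 26 2008 12:00 PM + 8 h = Jan 26 2008 8:00 PM.
Jan 26 2008 8:00 PM + 8 h = Jan 27 2008 4:00 AM.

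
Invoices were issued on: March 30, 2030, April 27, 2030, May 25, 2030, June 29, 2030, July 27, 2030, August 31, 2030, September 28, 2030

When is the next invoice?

October 26, 2030

Every date is a Saturday; gaps 28, 28, 35, 28, 35, 28 days.
Each is the last Saturday of its month (at least one falls on the 29th or later, ruling out '4th Saturday').
Last Saturday of October 2030: October 26, 2030.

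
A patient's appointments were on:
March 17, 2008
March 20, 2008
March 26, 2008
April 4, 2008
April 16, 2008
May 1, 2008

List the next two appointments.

May 19, 2008; June 9, 2008

Gaps: 3, 6, 9, 12, 15 days — each gap is 3 larger than the previous one.
Next gap: 18 days. May 1, 2008 + 18 days = May 19, 2008.
Next gap: 21 days. May 19, 2008 + 21 days = June 9, 2008.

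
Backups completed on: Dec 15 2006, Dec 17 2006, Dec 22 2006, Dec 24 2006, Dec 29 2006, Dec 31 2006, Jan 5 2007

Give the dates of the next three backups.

The gap pattern 2, 5, 2, 5, 2, 5 repeats every 2 events.
These are the Fridays and Sundays of each week.
Next Sunday: Jan 7 2007.
The following Friday is Jan 12 2007.
Next Sunday: Jan 14 2007.

Jan 7 2007, Jan 12 2007, Jan 14 2007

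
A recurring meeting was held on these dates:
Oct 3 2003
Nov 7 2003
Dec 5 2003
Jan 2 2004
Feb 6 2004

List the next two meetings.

Gaps: 35, 28, 28, 35 days — a mix of 28 and 35. Every date is a Friday.
Each is the 1st Friday of its month.
1st Friday of March 2004: Mar 5 2004.
April 2004 — 1st Friday is Apr 2 2004.

Mar 5 2004, Apr 2 2004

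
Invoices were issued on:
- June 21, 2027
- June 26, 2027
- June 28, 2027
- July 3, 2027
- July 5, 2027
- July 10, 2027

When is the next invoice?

Every event lands on a Monday or Saturday (gaps cycle 5, 2, 5, 2, 5).
So the schedule is: every Monday and Saturday.
The following Monday is July 12, 2027.

July 12, 2027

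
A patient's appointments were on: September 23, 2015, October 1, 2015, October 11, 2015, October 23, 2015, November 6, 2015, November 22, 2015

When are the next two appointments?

December 10, 2015; December 30, 2015

The spacing grows by 2 each time: 8, 10, 12, 14, 16 days.
Next gap: 18 days. November 22, 2015 + 18 days = December 10, 2015.
Next gap: 20 days. December 10, 2015 + 20 days = December 30, 2015.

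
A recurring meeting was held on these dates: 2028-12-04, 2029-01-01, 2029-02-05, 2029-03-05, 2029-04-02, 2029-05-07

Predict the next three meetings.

These are Mondays at 28- or 35-day spacing (28, 35, 28, 28, 35).
The pattern: 1st Monday of the month.
1st Monday of June 2029: 2029-06-04.
1st Monday of July 2029: 2029-07-02.
1st Monday of August 2029: 2029-08-06.

2029-06-04, 2029-07-02, 2029-08-06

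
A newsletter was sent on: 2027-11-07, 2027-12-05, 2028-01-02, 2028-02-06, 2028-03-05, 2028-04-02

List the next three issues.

Gaps: 28, 28, 35, 28, 28 days — a mix of 28 and 35. Every date is a Sunday.
Each is the 1st Sunday of its month.
1st Sunday of May 2028: 2028-05-07.
June 2028 — 1st Sunday is 2028-06-04.
1st Sunday of July 2028: 2028-07-02.

2028-05-07, 2028-06-04, 2028-07-02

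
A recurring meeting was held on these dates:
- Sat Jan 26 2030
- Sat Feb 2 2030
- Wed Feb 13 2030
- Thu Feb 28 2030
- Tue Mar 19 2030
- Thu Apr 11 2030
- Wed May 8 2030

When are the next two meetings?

The spacing grows by 4 each time: 7, 11, 15, 19, 23, 27 days.
Next gap: 31 days. Wed May 8 2030 + 31 days = Sat Jun 8 2030.
Next gap: 35 days. Sat Jun 8 2030 + 35 days = Sat Jul 13 2030.

Sat Jun 8 2030, Sat Jul 13 2030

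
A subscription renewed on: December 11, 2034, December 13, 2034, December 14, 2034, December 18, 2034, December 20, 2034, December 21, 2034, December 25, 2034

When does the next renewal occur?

December 27, 2034

The gap pattern 2, 1, 4, 2, 1, 4 repeats every 3 events.
These are the Mondays, Wednesdays and Thursdays of each week.
The following Wednesday is December 27, 2034.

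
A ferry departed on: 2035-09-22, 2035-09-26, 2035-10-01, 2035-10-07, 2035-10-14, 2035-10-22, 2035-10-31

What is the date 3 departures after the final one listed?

2035-12-03

Gaps: 4, 5, 6, 7, 8, 9 days — each gap is 1 larger than the previous one.
Next gap: 10 days. 2035-10-31 + 10 days = 2035-11-10.
Next gap: 11 days. 2035-11-10 + 11 days = 2035-11-21.
Next gap: 12 days. 2035-11-21 + 12 days = 2035-12-03.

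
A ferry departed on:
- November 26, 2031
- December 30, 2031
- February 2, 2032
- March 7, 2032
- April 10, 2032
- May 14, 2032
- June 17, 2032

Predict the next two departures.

July 21, 2032; August 24, 2032

Every event comes 34 days after the last (34, 34, 34, 34, 34, 34).
June 17, 2032 + 34 days = July 21, 2032.
July 21, 2032 + 34 days = August 24, 2032.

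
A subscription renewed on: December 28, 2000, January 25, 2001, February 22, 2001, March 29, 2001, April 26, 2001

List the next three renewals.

These are Thursdays with 28, 28, 35, 28-day gaps.
Each is the final Thursday of its month — March 29, 2001 is past the 28th, so '4th Thursday' doesn't fit.
May 2001 ends with Thursday May 31, 2001.
June 2001 ends with Thursday June 28, 2001.
Last Thursday of July 2001: July 26, 2001.

May 31, 2001; June 28, 2001; July 26, 2001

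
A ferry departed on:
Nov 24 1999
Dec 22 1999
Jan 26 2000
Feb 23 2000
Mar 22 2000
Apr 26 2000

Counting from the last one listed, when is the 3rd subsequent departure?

Jul 26 2000

These are Wednesdays at 28- or 35-day spacing (28, 35, 28, 28, 35).
The pattern: 4th Wednesday of the month.
May 2000 — 4th Wednesday is May 24 2000.
4th Wednesday of June 2000: Jun 28 2000.
July 2000 — 4th Wednesday is Jul 26 2000.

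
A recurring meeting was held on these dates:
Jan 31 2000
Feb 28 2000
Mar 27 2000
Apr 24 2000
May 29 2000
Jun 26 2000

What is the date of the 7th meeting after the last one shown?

Every date is a Monday; gaps 28, 28, 28, 35, 28 days.
Each is the last Monday of its month (at least one falls on the 29th or later, ruling out '4th Monday').
Last Monday of July 2000: Jul 31 2000.
August 2000 ends with Monday Aug 28 2000.
September 2000 ends with Monday Sep 25 2000.
October 2000 ends with Monday Oct 30 2000.
Last Monday of November 2000: Nov 27 2000.
Last Monday of December 2000: Dec 25 2000.
Last Monday of January 2001: Jan 29 2001.

Jan 29 2001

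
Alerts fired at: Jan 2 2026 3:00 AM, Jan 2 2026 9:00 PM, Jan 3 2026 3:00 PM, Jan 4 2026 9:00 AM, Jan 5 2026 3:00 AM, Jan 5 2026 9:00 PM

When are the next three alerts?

Jan 6 2026 3:00 PM, Jan 7 2026 9:00 AM, Jan 8 2026 3:00 AM

The interval is a steady 18 hours (18, 18, 18, 18, 18).
Jan 5 2026 9:00 PM + 18 h = Jan 6 2026 3:00 PM.
Jan 6 2026 3:00 PM + 18 h = Jan 7 2026 9:00 AM.
Jan 7 2026 9:00 AM + 18 h = Jan 8 2026 3:00 AM.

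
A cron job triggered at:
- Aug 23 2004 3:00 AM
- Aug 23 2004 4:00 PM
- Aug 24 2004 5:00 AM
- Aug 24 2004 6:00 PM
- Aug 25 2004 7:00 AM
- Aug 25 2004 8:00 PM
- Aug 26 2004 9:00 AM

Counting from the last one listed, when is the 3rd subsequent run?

Aug 28 2004 12:00 AM

Spacing: 13, 13, 13, 13, 13, 13 h — constant 13 h.
Aug 26 2004 9:00 AM + 13 h = Aug 26 2004 10:00 PM.
Aug 26 2004 10:00 PM + 13 h = Aug 27 2004 11:00 AM.
Aug 27 2004 11:00 AM + 13 h = Aug 28 2004 12:00 AM.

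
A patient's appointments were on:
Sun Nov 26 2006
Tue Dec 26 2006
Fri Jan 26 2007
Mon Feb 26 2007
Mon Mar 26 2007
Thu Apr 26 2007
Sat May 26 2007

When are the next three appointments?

Tue Jun 26 2007, Thu Jul 26 2007, Sun Aug 26 2007

Each date is the 26th; the gaps (30, 31, 31, 28, 31, 30) track the month lengths.
The rule is the 26th of each month.
Next: June 2007 → Tue Jun 26 2007.
July 2007: Thu Jul 26 2007.
August 2007: Sun Aug 26 2007.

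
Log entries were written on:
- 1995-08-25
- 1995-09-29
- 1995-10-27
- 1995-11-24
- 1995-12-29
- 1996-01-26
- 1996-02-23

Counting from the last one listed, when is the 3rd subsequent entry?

1996-05-31

All Fridays; the gaps (35, 28, 28, 35, 28, 28) vary with month length.
This is the last Friday of each month.
Last Friday of March 1996: 1996-03-29.
April 1996 ends with Friday 1996-04-26.
Last Friday of May 1996: 1996-05-31.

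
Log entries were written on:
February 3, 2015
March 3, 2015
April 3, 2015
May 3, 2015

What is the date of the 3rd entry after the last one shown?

August 3, 2015

Gaps: 28, 31, 30 days — not constant. Every event is on the 3rd of the month.
Pattern: the 3rd of each month.
June 2015: June 3, 2015.
July 2015: July 3, 2015.
August 2015: August 3, 2015.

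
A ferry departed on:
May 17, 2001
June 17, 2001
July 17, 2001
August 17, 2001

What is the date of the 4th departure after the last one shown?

December 17, 2001

The day-of-month is always 17 (31, 30, 31 days between events).
So this recurs on the 17th of each month.
Next: September 2001 → September 17, 2001.
Next: October 2001 → October 17, 2001.
Next: November 2001 → November 17, 2001.
December 2001: December 17, 2001.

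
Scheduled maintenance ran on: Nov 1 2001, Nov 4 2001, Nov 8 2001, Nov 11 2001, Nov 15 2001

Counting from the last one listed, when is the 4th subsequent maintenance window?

Nov 29 2001

Gaps: 3, 4, 3, 4 days — not constant, but cyclic with period 2.
The events fall on every Thursday and Sunday.
The following Sunday is Nov 18 2001.
The following Thursday is Nov 22 2001.
The following Sunday is Nov 25 2001.
Next Thursday: Nov 29 2001.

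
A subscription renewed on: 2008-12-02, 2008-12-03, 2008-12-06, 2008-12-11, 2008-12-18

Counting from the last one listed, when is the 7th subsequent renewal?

2009-04-02

The spacing grows by 2 each time: 1, 3, 5, 7 days.
Next gap: 9 days. 2008-12-18 + 9 days = 2008-12-27.
Next gap: 11 days. 2008-12-27 + 11 days = 2009-01-07.
Next gap: 13 days. 2009-01-07 + 13 days = 2009-01-20.
Next gap: 15 days. 2009-01-20 + 15 days = 2009-02-04.
Next gap: 17 days. 2009-02-04 + 17 days = 2009-02-21.
Next gap: 19 days. 2009-02-21 + 19 days = 2009-03-12.
Next gap: 21 days. 2009-03-12 + 21 days = 2009-04-02.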